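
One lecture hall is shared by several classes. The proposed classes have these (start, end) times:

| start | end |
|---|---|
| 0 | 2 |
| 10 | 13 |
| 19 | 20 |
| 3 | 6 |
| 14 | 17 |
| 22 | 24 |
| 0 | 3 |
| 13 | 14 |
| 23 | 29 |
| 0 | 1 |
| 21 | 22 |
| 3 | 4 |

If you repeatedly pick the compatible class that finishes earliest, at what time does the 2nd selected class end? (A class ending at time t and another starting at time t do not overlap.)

4

Order by finish time; keep every interval that doesn't clash with the previous kept one.
By end time: (0,1), (0,2), (0,3), (3,4), (3,6), (10,13), (13,14), (14,17), (19,20), (21,22), (22,24), (23,29).
Pick (0,1); next start ≥ 1 → (3,4); next start ≥ 4 → (10,13); next start ≥ 13 → (13,14); next start ≥ 14 → (14,17); next start ≥ 17 → (19,20); next start ≥ 20 → (21,22); next start ≥ 22 → (22,24).
Selected: (0,1) (3,4) (10,13) (13,14) (14,17) (19,20) (21,22) (22,24)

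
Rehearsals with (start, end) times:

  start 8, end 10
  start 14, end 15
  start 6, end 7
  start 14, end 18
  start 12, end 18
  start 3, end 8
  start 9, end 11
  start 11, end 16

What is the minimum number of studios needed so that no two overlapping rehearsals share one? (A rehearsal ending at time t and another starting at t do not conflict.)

Count concurrent intervals with a sweep; the peak is the room count.
Events (time:±→running): 3:+→1 6:+→2 7:-→1 8:-→0 8:+→1 9:+→2 10:-→1 11:-→0 11:+→1 12:+→2 14:+→3 14:+→4 … peak 4.

4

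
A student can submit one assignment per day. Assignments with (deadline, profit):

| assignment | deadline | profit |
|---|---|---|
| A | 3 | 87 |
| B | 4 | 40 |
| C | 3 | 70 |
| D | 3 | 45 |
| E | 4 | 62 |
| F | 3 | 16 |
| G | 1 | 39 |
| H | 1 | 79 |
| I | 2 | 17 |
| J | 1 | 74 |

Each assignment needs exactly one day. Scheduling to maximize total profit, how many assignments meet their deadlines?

Sort by profit descending; place each in the latest free slot ≤ its deadline.
Profit order: A=87 H=79 J=74 C=70 E=62 D=45 B=40 G=39 I=17 F=16
Assign: A→slot 3, H→slot 1, J skipped, C→slot 2, E→slot 4, D skipped, B skipped, G skipped, I skipped, F skipped.
Slots: [1:H] [2:C] [3:A] [4:E]
4 of 10 scheduled.

4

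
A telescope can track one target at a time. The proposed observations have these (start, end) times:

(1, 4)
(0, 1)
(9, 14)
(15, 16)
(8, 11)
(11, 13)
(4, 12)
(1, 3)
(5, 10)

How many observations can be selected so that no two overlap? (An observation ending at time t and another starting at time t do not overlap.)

5

Order by finish time; keep every interval that doesn't clash with the previous kept one.
By end time: (0,1), (1,3), (1,4), (5,10), (8,11), (4,12), (11,13), (9,14), (15,16).
Pick (0,1); next start ≥ 1 → (1,3); next start ≥ 3 → (5,10); next start ≥ 10 → (11,13); next start ≥ 13 → (15,16).
Selected 5 observations.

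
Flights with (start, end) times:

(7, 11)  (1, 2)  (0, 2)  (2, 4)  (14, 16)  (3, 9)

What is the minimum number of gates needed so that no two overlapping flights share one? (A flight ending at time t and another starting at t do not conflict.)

Count concurrent intervals with a sweep; the peak is the room count.
starts: [0, 1, 2, 3, 7, 14]
ends:   [2, 2, 4, 9, 11, 16]
s0→1 s1→2  — peak 2.

2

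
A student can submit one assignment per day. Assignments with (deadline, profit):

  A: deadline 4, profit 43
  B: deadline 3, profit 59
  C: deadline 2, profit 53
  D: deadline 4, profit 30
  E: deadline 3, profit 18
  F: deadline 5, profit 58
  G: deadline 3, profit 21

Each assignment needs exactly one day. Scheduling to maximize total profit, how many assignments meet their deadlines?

5

Sort by profit descending; place each in the latest free slot ≤ its deadline.
By profit: B(d3,59), F(d5,58), C(d2,53), A(d4,43), D(d4,30), G(d3,21), E(d3,18)
B→slot 3; F→slot 5; C→slot 2; A→slot 4; D→slot 1; G skipped; E skipped.
5 of 7 scheduled.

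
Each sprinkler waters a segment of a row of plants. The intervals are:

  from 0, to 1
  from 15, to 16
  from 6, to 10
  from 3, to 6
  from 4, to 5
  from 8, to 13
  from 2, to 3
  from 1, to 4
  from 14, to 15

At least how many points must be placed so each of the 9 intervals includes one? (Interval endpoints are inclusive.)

Sorted: [0,1] [2,3] [1,4] [4,5] [3,6] [6,10] [8,13] [14,15] [15,16]
{[0,1]} hit by 1; {[2,3],[1,4]} hit by 3; {[4,5],[3,6]} hit by 5; {[6,10],[8,13]} hit by 10; {[14,15],[15,16]} hit by 15.
Points: 1, 3, 5, 10, 15 (5 total).

5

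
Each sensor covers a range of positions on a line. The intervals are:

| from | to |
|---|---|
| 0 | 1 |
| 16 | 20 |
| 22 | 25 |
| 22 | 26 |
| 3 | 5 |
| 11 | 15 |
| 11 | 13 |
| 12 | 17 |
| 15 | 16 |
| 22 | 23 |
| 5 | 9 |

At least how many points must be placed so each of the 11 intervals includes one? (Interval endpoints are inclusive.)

5

Sort by right endpoint; whenever an interval is uncovered, place a point at its right end.
Sorted: [0,1] [3,5] [5,9] [11,13] [11,15] [15,16] [12,17] [16,20] [22,23] [22,25] [22,26]
{[0,1]} hit by 1; {[3,5],[5,9]} hit by 5; {[11,13],[11,15]} hit by 13; {[15,16],[12,17],[16,20]} hit by 16; {[22,23],[22,25],[22,26]} hit by 23.
Points: 1, 5, 13, 16, 23 (5 total).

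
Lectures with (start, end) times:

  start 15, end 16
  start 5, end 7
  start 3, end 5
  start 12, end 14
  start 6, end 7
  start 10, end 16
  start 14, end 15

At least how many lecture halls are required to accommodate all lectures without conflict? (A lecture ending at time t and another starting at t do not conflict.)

2

Events (time:±→running): 3:+→1 5:-→0 5:+→1 6:+→2 … peak 2.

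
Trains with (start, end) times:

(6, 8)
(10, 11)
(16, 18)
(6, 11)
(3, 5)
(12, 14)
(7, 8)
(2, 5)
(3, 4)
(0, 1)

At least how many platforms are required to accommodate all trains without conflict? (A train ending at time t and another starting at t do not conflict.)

Events (time:±→running): 0:+→1 1:-→0 2:+→1 3:+→2 3:+→3 … peak 3.

3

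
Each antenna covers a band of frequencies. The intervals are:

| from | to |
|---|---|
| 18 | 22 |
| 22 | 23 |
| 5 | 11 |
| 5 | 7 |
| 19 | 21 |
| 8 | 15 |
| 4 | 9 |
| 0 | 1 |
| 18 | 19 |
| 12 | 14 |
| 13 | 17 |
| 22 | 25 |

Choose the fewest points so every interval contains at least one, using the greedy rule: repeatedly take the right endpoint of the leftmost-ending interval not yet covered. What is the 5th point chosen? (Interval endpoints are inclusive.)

23

Process intervals by earliest right end; each time one isn't hit yet, stab at its right endpoint.
Sorted: [0,1] [5,7] [4,9] [5,11] [12,14] [8,15] [13,17] [18,19] [19,21] [18,22] [22,23] [22,25]
{[0,1]} hit by 1; {[5,7],[4,9],[5,11]} hit by 7; {[12,14],[8,15],[13,17]} hit by 14; {[18,19],[19,21],[18,22]} hit by 19; {[22,23],[22,25]} hit by 23.
Points: 1, 7, 14, 19, 23 (5 total).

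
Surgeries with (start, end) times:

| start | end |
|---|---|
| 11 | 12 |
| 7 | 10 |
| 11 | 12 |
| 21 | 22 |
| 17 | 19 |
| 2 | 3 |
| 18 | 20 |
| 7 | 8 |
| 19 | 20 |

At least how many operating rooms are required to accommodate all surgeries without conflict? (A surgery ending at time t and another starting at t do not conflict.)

starts: [2, 7, 7, 11, 11, 17, 18, 19, 21]
ends:   [3, 8, 10, 12, 12, 19, 20, 20, 22]
s2→1 e3→0 s7→1 s7→2  — peak 2.

2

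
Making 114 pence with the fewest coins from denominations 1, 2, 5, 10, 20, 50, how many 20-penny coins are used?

114 = 2×50 + 1×10 + 2×2
Count of 20: 0

0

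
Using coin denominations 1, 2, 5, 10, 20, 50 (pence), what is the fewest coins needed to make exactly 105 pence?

Greedy: take as many of the largest coin as possible, then repeat with the remainder.
105 = 2×50 + 1×5
Total coins = 2 + 1 = 3

3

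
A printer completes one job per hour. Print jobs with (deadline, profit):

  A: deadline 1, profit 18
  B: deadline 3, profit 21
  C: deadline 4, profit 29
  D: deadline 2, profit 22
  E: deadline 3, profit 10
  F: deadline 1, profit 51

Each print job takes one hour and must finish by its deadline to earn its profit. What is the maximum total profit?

Sort by profit descending; place each in the latest free slot ≤ its deadline.
Profit order: F=51 C=29 D=22 B=21 A=18 E=10
Assign: F→slot 1, C→slot 4, D→slot 2, B→slot 3, A skipped, E skipped.
Slots: [1:F] [2:D] [3:B] [4:C]
Profit = 51 + 22 + 21 + 29 = 123

123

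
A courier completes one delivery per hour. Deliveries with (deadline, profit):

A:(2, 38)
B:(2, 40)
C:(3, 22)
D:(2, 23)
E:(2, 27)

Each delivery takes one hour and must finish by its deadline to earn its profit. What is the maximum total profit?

100

By profit: B(d2,40), A(d2,38), E(d2,27), D(d2,23), C(d3,22)
B→slot 2; A→slot 1; E skipped; D skipped; C→slot 3.
Profit = 38 + 40 + 22 = 100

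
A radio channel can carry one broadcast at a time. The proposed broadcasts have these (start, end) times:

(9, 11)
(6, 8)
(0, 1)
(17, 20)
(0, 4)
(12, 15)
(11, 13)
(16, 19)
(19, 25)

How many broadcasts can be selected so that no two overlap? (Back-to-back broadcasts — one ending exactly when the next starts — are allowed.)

6

Sort by end time and greedily take each interval whose start is ≥ the last chosen end.
By end time: (0,1), (0,4), (6,8), (9,11), (11,13), (12,15), (16,19), (17,20), (19,25).
Pick (0,1); next start ≥ 1 → (6,8); next start ≥ 8 → (9,11); next start ≥ 11 → (11,13); next start ≥ 13 → (16,19); next start ≥ 19 → (19,25).
Selected 6 broadcasts.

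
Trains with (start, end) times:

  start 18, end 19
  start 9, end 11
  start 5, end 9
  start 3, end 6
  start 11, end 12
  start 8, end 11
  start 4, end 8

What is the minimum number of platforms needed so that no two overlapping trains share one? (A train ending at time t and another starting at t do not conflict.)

3

starts: [3, 4, 5, 8, 9, 11, 18]
ends:   [6, 8, 9, 11, 11, 12, 19]
s3→1 s4→2 s5→3  — peak 3.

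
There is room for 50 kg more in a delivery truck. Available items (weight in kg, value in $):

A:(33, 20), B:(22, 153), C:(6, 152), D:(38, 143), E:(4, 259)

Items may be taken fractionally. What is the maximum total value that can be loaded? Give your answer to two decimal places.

Ratios (sorted): E 64.75, C 25.33, B 6.95, D 3.76, A 0.61
take E (4 @ 259); take C (6 @ 152); take B (22 @ 153); take 18/38 of D → 67.74. Capacity used 50/50.
Total value = 631.74

631.74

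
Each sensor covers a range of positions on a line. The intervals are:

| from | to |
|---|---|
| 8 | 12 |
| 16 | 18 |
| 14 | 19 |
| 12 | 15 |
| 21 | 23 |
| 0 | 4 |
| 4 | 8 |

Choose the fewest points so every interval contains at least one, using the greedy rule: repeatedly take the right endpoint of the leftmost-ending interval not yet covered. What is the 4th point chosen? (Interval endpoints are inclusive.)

23

Sorted: [0,4] [4,8] [8,12] [12,15] [16,18] [14,19] [21,23]
{[0,4],[4,8]} hit by 4; {[8,12],[12,15]} hit by 12; {[16,18],[14,19]} hit by 18; {[21,23]} hit by 23.
Points: 4, 12, 18, 23 (4 total).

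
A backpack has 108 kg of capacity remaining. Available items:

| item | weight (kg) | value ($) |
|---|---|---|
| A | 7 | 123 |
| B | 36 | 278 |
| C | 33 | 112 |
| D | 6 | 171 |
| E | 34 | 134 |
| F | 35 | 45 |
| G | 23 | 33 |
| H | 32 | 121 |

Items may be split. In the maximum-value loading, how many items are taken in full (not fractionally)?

Order: D (171/6=28.50) > A (123/7=17.57) > B (278/36=7.72) > E (134/34=3.94) > H (121/32=3.78) > C (112/33=3.39) > G (33/23=1.43) > F (45/35=1.29)
Fill: take D (6 @ 171) → take A (7 @ 123) → take B (36 @ 278) → take E (34 @ 134) → take 25/32 of H → 94.53; 108/108 used.
4 item(s) taken whole; one partial (take 25/32 of H).

4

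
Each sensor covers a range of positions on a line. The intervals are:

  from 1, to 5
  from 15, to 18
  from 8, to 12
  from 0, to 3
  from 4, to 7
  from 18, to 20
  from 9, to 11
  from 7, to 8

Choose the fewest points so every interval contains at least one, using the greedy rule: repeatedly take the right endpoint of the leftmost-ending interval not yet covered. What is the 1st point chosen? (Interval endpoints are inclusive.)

3

Process intervals by earliest right end; each time one isn't hit yet, stab at its right endpoint.
By right end: [0,3]  [1,5]  [4,7]  [7,8]  [9,11]  [8,12]  [15,18]  [18,20]
[0,3] uncovered → point at 3; [4,7] uncovered → point at 7; [9,11] uncovered → point at 11; [15,18] uncovered → point at 18.
Points: 3, 7, 11, 18 (4 total).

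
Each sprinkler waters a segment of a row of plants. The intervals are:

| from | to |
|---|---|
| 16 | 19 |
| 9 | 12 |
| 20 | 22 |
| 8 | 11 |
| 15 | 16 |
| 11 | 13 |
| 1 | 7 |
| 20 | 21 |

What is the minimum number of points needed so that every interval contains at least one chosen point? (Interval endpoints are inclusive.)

4

Process intervals by earliest right end; each time one isn't hit yet, stab at its right endpoint.
Sorted: [1,7] [8,11] [9,12] [11,13] [15,16] [16,19] [20,21] [20,22]
{[1,7]} hit by 7; {[8,11],[9,12],[11,13]} hit by 11; {[15,16],[16,19]} hit by 16; {[20,21],[20,22]} hit by 21.
Points: 7, 11, 16, 21 (4 total).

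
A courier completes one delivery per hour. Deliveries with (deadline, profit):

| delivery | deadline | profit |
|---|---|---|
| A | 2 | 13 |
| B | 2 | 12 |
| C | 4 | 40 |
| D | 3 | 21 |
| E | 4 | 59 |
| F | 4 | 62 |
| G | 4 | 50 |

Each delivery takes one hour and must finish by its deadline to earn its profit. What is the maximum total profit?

211

Take jobs in profit order; each goes to the latest open slot no later than its deadline.
By profit: F(d4,62), E(d4,59), G(d4,50), C(d4,40), D(d3,21), A(d2,13), B(d2,12)
F→slot 4; E→slot 3; G→slot 2; C→slot 1; D skipped; A skipped; B skipped.
Profit = 40 + 50 + 59 + 62 = 211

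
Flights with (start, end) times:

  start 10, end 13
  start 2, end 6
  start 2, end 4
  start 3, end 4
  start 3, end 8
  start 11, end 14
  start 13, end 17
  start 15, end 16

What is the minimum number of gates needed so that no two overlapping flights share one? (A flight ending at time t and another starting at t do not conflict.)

4

The answer is the maximum number of intervals overlapping at any instant.
Events (time:±→running): 2:+→1 2:+→2 3:+→3 3:+→4 … peak 4.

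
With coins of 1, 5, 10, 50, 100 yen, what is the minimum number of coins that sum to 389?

12

389 = 3×100 + 1×50 + 3×10 + 1×5 + 4×1
Total coins = 3 + 1 + 3 + 1 + 4 = 12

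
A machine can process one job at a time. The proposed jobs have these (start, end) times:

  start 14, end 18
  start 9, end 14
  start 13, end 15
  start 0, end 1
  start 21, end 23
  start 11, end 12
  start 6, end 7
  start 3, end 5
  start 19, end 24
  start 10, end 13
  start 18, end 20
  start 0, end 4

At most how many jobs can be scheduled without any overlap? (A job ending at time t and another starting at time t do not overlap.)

7

Sorted by end: (0,1)  (0,4)  (3,5)  (6,7)  (11,12)  (10,13)  (9,14)  (13,15)  (14,18)  (18,20)  (21,23)  (19,24)
take (0,1); take (3,5); take (6,7); take (11,12); skip (10,13); skip (9,14); take (13,15); skip (14,18); take (18,20); take (21,23); skip (19,24).
Selected 7 jobs.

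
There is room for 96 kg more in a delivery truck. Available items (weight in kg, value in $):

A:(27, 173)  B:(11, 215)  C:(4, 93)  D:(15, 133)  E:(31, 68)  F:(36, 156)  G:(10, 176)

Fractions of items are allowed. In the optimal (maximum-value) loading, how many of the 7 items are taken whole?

5

Sort by value per unit weight and fill in that order.
Ratios (sorted): C 23.25, B 19.55, G 17.60, D 8.87, A 6.41, F 4.33, E 2.19
take C (4 @ 93); take B (11 @ 215); take G (10 @ 176); take D (15 @ 133); take A (27 @ 173); take 29/36 of F → 125.67. Capacity used 96/96.
5 item(s) taken whole; one partial (take 29/36 of F).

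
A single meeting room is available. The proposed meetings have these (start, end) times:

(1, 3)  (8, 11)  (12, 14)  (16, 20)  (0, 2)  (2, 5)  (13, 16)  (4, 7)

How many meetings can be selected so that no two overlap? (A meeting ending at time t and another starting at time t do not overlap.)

Sorted by end: (0,2)  (1,3)  (2,5)  (4,7)  (8,11)  (12,14)  (13,16)  (16,20)
take (0,2); take (2,5); take (8,11); take (12,14); skip (13,16); take (16,20).
Selected 5 meetings.

5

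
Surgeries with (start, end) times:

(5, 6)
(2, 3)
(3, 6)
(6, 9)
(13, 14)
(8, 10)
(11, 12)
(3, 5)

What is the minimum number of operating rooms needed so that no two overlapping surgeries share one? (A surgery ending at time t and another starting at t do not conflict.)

2

Events (time:±→running): 2:+→1 3:-→0 3:+→1 3:+→2 … peak 2.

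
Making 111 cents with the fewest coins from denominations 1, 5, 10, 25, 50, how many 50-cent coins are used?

111 = 2×50 + 1×10 + 1×1
Count of 50: 2

2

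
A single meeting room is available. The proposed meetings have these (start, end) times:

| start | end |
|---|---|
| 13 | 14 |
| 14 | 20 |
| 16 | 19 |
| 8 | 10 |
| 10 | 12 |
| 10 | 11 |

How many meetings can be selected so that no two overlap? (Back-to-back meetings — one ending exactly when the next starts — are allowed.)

Greedy by earliest finish: after sorting by end time, pick each interval compatible with the last pick.
Sorted by end: (8,10)  (10,11)  (10,12)  (13,14)  (16,19)  (14,20)
take (8,10); take (10,11); take (13,14); take (16,19).
Selected 4 meetings.

4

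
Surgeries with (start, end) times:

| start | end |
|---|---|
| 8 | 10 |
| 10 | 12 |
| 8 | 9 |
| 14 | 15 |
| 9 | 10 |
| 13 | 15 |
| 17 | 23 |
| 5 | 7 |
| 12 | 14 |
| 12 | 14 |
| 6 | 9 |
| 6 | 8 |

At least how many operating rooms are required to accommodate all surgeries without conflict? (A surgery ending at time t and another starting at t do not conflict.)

Events (time:±→running): 5:+→1 6:+→2 6:+→3 … peak 3.

3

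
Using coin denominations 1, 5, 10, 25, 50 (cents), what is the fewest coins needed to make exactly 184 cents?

Greedy: take as many of the largest coin as possible, then repeat with the remainder.
184 − 3×50→34 − 1×25→9 − 1×5→4 − 4×1→0
Total coins = 3 + 1 + 1 + 4 = 9

9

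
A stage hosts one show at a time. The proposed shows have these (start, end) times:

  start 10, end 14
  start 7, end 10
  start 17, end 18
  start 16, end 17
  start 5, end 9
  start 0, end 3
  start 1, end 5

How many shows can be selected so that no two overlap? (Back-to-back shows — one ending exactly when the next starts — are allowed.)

5

Greedy by earliest finish: after sorting by end time, pick each interval compatible with the last pick.
Sorted by end: (0,3)  (1,5)  (5,9)  (7,10)  (10,14)  (16,17)  (17,18)
take (0,3); take (5,9); skip (7,10); take (10,14); take (16,17); take (17,18).
Selected 5 shows.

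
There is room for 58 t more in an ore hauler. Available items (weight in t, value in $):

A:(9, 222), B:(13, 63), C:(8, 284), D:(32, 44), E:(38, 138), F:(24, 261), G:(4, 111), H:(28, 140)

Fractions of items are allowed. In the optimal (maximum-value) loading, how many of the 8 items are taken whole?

Ratios (sorted): C 35.50, G 27.75, A 24.67, F 10.88, H 5.00, B 4.85, E 3.63, D 1.38
take C (8 @ 284); take G (4 @ 111); take A (9 @ 222); take F (24 @ 261); take 13/28 of H → 65.00. Capacity used 58/58.
4 item(s) taken whole; one partial (take 13/28 of H).

4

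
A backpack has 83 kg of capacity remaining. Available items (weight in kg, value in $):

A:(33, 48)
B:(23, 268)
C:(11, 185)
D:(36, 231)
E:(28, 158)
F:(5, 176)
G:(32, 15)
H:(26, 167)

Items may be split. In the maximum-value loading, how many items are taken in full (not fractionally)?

Order: F (176/5=35.20) > C (185/11=16.82) > B (268/23=11.65) > H (167/26=6.42) > D (231/36=6.42) > E (158/28=5.64) > A (48/33=1.45) > G (15/32=0.47)
Fill: take F (5 @ 176) → take C (11 @ 185) → take B (23 @ 268) → take H (26 @ 167) → take 18/36 of D → 115.50; 83/83 used.
4 item(s) taken whole; one partial (take 18/36 of D).

4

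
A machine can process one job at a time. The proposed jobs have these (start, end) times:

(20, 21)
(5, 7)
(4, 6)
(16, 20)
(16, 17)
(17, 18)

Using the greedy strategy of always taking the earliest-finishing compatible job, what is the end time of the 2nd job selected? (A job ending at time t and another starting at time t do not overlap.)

17

By end time: (4,6), (5,7), (16,17), (17,18), (16,20), (20,21).
Pick (4,6); next start ≥ 6 → (16,17); next start ≥ 17 → (17,18); next start ≥ 18 → (20,21).
Selected: (4,6) (16,17) (17,18) (20,21)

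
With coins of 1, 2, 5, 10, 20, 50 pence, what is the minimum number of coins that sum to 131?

5

131 = 2×50 + 1×20 + 1×10 + 1×1
Total coins = 2 + 1 + 1 + 1 = 5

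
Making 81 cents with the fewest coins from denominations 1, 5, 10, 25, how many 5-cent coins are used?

1

81 − 3×25→6 − 1×5→1 − 1×1→0
Count of 5: 1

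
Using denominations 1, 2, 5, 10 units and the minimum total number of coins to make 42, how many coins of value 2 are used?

1

Greedy: take as many of the largest coin as possible, then repeat with the remainder.
42 − 4×10→2 − 1×2→0
Count of 2: 1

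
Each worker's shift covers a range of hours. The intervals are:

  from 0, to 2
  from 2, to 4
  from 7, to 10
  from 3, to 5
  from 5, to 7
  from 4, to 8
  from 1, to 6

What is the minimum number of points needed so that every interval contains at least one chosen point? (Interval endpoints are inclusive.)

3

Process intervals by earliest right end; each time one isn't hit yet, stab at its right endpoint.
By right end: [0,2]  [2,4]  [3,5]  [1,6]  [5,7]  [4,8]  [7,10]
[0,2] uncovered → point at 2; [3,5] uncovered → point at 5; [7,10] uncovered → point at 10.
Points: 2, 5, 10 (3 total).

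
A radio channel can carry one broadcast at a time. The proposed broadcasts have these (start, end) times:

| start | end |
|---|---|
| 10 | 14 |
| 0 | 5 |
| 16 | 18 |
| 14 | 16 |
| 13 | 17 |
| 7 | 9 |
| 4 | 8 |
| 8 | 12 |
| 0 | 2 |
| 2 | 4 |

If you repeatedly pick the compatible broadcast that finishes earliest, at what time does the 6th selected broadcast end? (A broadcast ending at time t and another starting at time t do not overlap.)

18

Greedy by earliest finish: after sorting by end time, pick each interval compatible with the last pick.
Sorted by end: (0,2)  (2,4)  (0,5)  (4,8)  (7,9)  (8,12)  (10,14)  (14,16)  (13,17)  (16,18)
take (0,2); take (2,4); take (4,8); take (8,12); take (14,16); take (16,18).
Selected: (0,2) (2,4) (4,8) (8,12) (14,16) (16,18)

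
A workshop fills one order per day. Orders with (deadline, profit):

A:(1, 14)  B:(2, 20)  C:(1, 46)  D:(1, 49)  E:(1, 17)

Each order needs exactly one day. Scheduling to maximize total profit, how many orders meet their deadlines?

2

Take jobs in profit order; each goes to the latest open slot no later than its deadline.
Profit order: D=49 C=46 B=20 E=17 A=14
Assign: D→slot 1, C skipped, B→slot 2, E skipped, A skipped.
Slots: [1:D] [2:B]
2 of 5 scheduled.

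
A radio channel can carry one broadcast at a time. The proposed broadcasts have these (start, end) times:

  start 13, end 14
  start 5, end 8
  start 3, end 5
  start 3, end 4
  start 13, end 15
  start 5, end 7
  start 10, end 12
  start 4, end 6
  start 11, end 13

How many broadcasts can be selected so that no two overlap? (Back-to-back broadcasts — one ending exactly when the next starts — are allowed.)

4

Sorted by end: (3,4)  (3,5)  (4,6)  (5,7)  (5,8)  (10,12)  (11,13)  (13,14)  (13,15)
take (3,4); take (4,6); skip (5,7); take (10,12); skip (11,13); take (13,14).
Selected 4 broadcasts.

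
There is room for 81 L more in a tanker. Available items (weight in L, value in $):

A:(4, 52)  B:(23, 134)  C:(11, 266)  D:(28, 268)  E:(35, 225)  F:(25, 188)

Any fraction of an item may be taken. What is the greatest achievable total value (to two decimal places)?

857.57

Sort by value per unit weight and fill in that order.
Order: C (266/11=24.18) > A (52/4=13.00) > D (268/28=9.57) > F (188/25=7.52) > E (225/35=6.43) > B (134/23=5.83)
Fill: take C (11 @ 266) → take A (4 @ 52) → take D (28 @ 268) → take F (25 @ 188) → take 13/35 of E → 83.57; 81/81 used.
Total value = 857.57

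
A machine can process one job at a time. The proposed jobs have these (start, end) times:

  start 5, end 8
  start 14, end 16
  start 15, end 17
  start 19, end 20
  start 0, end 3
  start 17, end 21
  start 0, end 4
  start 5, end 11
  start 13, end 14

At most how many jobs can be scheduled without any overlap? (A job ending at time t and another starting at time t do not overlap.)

Sorted by end: (0,3)  (0,4)  (5,8)  (5,11)  (13,14)  (14,16)  (15,17)  (19,20)  (17,21)
take (0,3); take (5,8); take (13,14); take (14,16); skip (15,17); take (19,20).
Selected 5 jobs.

5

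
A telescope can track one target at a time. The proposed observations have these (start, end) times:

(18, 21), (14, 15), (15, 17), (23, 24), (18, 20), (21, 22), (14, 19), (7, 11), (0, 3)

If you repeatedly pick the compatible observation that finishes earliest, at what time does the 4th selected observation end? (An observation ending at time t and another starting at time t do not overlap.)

17

Order by finish time; keep every interval that doesn't clash with the previous kept one.
Sorted by end: (0,3)  (7,11)  (14,15)  (15,17)  (14,19)  (18,20)  (18,21)  (21,22)  (23,24)
take (0,3); take (7,11); take (14,15); take (15,17); skip (14,19); take (18,20); skip (18,21); take (21,22); take (23,24).
Selected: (0,3) (7,11) (14,15) (15,17) (18,20) (21,22) (23,24)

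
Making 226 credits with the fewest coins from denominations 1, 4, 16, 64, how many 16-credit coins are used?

Greedy: take as many of the largest coin as possible, then repeat with the remainder.
226 = 3×64 + 2×16 + 2×1
Count of 16: 2

2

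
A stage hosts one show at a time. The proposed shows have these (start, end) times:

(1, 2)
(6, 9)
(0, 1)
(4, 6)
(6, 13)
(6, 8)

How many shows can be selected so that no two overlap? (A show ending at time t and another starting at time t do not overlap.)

4

Greedy by earliest finish: after sorting by end time, pick each interval compatible with the last pick.
Sorted by end: (0,1)  (1,2)  (4,6)  (6,8)  (6,9)  (6,13)
take (0,1); take (1,2); take (4,6); take (6,8).
Selected 4 shows.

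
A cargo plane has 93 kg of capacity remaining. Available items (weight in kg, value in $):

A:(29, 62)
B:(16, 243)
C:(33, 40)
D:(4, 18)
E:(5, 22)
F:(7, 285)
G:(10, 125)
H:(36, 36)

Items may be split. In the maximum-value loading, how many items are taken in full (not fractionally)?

Ratios (sorted): F 40.71, B 15.19, G 12.50, D 4.50, E 4.40, A 2.14, C 1.21, H 1.00
take F (7 @ 285); take B (16 @ 243); take G (10 @ 125); take D (4 @ 18); take E (5 @ 22); take A (29 @ 62); take 22/33 of C → 26.67. Capacity used 93/93.
6 item(s) taken whole; one partial (take 22/33 of C).

6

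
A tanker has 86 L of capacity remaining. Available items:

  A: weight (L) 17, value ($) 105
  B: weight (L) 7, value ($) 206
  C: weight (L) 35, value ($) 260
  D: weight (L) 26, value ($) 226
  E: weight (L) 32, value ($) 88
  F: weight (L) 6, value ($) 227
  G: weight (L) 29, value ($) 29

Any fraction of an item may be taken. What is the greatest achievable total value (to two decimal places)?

993.12

Sort by value per unit weight and fill in that order.
Ratios (sorted): F 37.83, B 29.43, D 8.69, C 7.43, A 6.18, E 2.75, G 1.00
take F (6 @ 227); take B (7 @ 206); take D (26 @ 226); take C (35 @ 260); take 12/17 of A → 74.12. Capacity used 86/86.
Total value = 993.12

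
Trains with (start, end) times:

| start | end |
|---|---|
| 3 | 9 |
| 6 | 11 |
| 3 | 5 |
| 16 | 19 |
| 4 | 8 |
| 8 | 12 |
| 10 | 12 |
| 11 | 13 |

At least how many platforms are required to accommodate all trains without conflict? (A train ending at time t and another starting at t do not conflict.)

3

Events (time:±→running): 3:+→1 3:+→2 4:+→3 … peak 3.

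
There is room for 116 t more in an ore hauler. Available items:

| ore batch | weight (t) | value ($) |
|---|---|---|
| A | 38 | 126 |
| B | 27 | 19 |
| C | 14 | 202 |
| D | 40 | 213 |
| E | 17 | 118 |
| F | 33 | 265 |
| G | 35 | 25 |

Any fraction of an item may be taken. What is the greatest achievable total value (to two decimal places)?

837.79

Greedy by value/weight ratio, highest first.
Ratios (sorted): C 14.43, F 8.03, E 6.94, D 5.33, A 3.32, G 0.71, B 0.70
take C (14 @ 202); take F (33 @ 265); take E (17 @ 118); take D (40 @ 213); take 12/38 of A → 39.79. Capacity used 116/116.
Total value = 837.79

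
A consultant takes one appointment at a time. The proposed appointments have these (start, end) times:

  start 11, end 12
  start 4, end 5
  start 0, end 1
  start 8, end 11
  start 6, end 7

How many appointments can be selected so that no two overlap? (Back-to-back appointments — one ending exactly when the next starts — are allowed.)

Sorted by end: (0,1)  (4,5)  (6,7)  (8,11)  (11,12)
take (0,1); take (4,5); take (6,7); take (8,11); take (11,12).
Selected 5 appointments.

5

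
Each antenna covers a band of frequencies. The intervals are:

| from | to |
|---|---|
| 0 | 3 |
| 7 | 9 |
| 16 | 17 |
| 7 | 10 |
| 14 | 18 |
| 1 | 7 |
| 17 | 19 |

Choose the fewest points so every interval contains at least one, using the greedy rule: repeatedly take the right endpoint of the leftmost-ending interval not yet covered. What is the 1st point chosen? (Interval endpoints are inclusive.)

3

Process intervals by earliest right end; each time one isn't hit yet, stab at its right endpoint.
By right end: [0,3]  [1,7]  [7,9]  [7,10]  [16,17]  [14,18]  [17,19]
[0,3] uncovered → point at 3; [7,9] uncovered → point at 9; [16,17] uncovered → point at 17.
Points: 3, 9, 17 (3 total).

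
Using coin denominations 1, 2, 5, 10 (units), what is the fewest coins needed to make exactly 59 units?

8

59 − 5×10→9 − 1×5→4 − 2×2→0
Total coins = 5 + 1 + 2 = 8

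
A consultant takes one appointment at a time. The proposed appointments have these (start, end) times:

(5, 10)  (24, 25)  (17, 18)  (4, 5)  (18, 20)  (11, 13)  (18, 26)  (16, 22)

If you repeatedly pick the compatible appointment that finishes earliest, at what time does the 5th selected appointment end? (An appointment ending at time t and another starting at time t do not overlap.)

20

Greedy by earliest finish: after sorting by end time, pick each interval compatible with the last pick.
By end time: (4,5), (5,10), (11,13), (17,18), (18,20), (16,22), (24,25), (18,26).
Pick (4,5); next start ≥ 5 → (5,10); next start ≥ 10 → (11,13); next start ≥ 13 → (17,18); next start ≥ 18 → (18,20); next start ≥ 20 → (24,25).
Selected: (4,5) (5,10) (11,13) (17,18) (18,20) (24,25)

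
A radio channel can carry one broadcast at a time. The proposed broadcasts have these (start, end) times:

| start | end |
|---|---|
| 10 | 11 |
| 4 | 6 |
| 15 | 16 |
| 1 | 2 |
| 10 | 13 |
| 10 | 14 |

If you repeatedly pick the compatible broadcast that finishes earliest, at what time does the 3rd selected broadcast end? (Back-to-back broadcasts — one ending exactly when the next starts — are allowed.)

11

By end time: (1,2), (4,6), (10,11), (10,13), (10,14), (15,16).
Pick (1,2); next start ≥ 2 → (4,6); next start ≥ 6 → (10,11); next start ≥ 11 → (15,16).
Selected: (1,2) (4,6) (10,11) (15,16)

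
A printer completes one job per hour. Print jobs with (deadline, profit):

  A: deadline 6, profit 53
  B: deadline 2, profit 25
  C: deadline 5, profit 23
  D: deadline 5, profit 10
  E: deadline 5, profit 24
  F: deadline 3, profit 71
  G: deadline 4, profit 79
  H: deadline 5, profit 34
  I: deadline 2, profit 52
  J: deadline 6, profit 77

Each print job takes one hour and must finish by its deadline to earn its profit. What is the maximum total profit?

366

Profit order: G=79 J=77 F=71 A=53 I=52 H=34 B=25 E=24 C=23 D=10
Assign: G→slot 4, J→slot 6, F→slot 3, A→slot 5, I→slot 2, H→slot 1, B skipped, E skipped, C skipped, D skipped.
Slots: [1:H] [2:I] [3:F] [4:G] [5:A] [6:J]
Profit = 34 + 52 + 71 + 79 + 53 + 77 = 366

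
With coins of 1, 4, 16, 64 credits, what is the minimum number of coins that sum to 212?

5

Use the largest denomination that fits, subtract, and repeat.
212 − 3×64→20 − 1×16→4 − 1×4→0
Total coins = 3 + 1 + 1 = 5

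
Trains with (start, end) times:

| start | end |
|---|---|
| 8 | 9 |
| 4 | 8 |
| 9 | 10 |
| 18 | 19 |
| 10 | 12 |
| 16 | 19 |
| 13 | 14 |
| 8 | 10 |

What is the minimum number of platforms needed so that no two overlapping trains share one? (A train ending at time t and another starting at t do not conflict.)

2

starts: [4, 8, 8, 9, 10, 13, 16, 18]
ends:   [8, 9, 10, 10, 12, 14, 19, 19]
s4→1 e8→0 s8→1 s8→2  — peak 2.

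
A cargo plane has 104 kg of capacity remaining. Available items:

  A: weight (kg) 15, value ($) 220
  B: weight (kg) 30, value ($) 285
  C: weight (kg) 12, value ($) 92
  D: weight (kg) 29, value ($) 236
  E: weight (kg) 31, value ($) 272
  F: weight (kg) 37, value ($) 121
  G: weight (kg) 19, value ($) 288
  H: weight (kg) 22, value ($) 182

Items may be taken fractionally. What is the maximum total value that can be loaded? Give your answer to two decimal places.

Greedy by value/weight ratio, highest first.
Ratios (sorted): G 15.16, A 14.67, B 9.50, E 8.77, H 8.27, D 8.14, C 7.67, F 3.27
take G (19 @ 288); take A (15 @ 220); take B (30 @ 285); take E (31 @ 272); take 9/22 of H → 74.45. Capacity used 104/104.
Total value = 1139.45

1139.45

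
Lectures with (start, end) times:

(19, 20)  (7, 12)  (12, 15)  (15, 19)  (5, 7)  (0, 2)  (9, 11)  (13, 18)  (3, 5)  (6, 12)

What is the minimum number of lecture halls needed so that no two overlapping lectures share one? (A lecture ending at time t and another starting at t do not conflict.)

The answer is the maximum number of intervals overlapping at any instant.
Events (time:±→running): 0:+→1 2:-→0 3:+→1 5:-→0 5:+→1 6:+→2 7:-→1 7:+→2 9:+→3 … peak 3.

3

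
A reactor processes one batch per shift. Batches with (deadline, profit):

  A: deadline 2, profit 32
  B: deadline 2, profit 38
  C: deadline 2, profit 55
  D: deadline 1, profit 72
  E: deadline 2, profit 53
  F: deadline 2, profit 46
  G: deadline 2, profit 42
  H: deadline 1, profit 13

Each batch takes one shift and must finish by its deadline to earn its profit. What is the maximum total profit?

By profit: D(d1,72), C(d2,55), E(d2,53), F(d2,46), G(d2,42), B(d2,38), A(d2,32), H(d1,13)
D→slot 1; C→slot 2; E skipped; F skipped; G skipped; B skipped; A skipped; H skipped.
Profit = 72 + 55 = 127

127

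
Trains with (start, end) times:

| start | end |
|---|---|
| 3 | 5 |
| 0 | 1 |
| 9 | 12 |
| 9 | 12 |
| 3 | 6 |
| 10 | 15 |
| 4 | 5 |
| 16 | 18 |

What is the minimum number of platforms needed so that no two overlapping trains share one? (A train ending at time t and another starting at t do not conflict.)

The answer is the maximum number of intervals overlapping at any instant.
starts: [0, 3, 3, 4, 9, 9, 10, 16]
ends:   [1, 5, 5, 6, 12, 12, 15, 18]
s0→1 e1→0 s3→1 s3→2 s4→3  — peak 3.

3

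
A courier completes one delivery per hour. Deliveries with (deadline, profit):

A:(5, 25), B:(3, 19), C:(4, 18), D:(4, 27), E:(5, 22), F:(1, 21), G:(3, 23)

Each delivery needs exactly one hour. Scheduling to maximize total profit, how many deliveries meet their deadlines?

5

Take jobs in profit order; each goes to the latest open slot no later than its deadline.
Profit order: D=27 A=25 G=23 E=22 F=21 B=19 C=18
Assign: D→slot 4, A→slot 5, G→slot 3, E→slot 2, F→slot 1, B skipped, C skipped.
Slots: [1:F] [2:E] [3:G] [4:D] [5:A]
5 of 7 scheduled.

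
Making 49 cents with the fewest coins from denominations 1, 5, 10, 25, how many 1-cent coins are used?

4

49 = 1×25 + 2×10 + 4×1
Count of 1: 4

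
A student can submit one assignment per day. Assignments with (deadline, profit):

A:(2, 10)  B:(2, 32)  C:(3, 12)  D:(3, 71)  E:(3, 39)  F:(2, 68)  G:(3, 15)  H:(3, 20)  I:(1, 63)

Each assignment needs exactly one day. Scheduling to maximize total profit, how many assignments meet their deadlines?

Sort by profit descending; place each in the latest free slot ≤ its deadline.
Profit order: D=71 F=68 I=63 E=39 B=32 H=20 G=15 C=12 A=10
Assign: D→slot 3, F→slot 2, I→slot 1, E skipped, B skipped, H skipped, G skipped, C skipped, A skipped.
Slots: [1:I] [2:F] [3:D]
3 of 9 scheduled.

3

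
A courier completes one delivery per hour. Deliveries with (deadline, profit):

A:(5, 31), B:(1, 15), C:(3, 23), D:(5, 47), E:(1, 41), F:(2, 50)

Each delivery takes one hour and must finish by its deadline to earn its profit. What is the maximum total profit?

Take jobs in profit order; each goes to the latest open slot no later than its deadline.
Profit order: F=50 D=47 E=41 A=31 C=23 B=15
Assign: F→slot 2, D→slot 5, E→slot 1, A→slot 4, C→slot 3, B skipped.
Slots: [1:E] [2:F] [3:C] [4:A] [5:D]
Profit = 41 + 50 + 23 + 31 + 47 = 192

192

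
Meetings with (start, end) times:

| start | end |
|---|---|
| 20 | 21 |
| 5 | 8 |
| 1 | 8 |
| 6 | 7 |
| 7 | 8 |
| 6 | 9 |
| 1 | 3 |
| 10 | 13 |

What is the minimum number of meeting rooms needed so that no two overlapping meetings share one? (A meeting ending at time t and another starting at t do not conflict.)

Count concurrent intervals with a sweep; the peak is the room count.
Events (time:±→running): 1:+→1 1:+→2 3:-→1 5:+→2 6:+→3 6:+→4 … peak 4.

4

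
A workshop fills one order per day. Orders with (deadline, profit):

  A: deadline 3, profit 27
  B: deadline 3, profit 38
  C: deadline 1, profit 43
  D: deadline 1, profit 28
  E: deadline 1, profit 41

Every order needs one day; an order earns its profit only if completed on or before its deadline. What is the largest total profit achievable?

Profit order: C=43 E=41 B=38 D=28 A=27
Assign: C→slot 1, E skipped, B→slot 3, D skipped, A→slot 2.
Slots: [1:C] [2:A] [3:B]
Profit = 43 + 27 + 38 = 108

108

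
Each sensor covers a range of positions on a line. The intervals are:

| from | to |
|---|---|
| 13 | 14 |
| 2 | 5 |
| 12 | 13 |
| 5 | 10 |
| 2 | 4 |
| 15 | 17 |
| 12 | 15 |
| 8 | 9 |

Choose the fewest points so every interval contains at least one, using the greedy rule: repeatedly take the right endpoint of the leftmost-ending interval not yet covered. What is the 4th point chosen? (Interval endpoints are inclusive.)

Sort by right endpoint; whenever an interval is uncovered, place a point at its right end.
By right end: [2,4]  [2,5]  [8,9]  [5,10]  [12,13]  [13,14]  [12,15]  [15,17]
[2,4] uncovered → point at 4; [8,9] uncovered → point at 9; [12,13] uncovered → point at 13; [15,17] uncovered → point at 17.
Points: 4, 9, 13, 17 (4 total).

17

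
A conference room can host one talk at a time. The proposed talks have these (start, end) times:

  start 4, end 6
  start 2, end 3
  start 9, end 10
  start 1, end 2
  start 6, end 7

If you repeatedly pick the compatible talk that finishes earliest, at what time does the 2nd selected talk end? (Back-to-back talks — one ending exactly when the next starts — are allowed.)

3

Sorted by end: (1,2)  (2,3)  (4,6)  (6,7)  (9,10)
take (1,2); take (2,3); take (4,6); take (6,7); take (9,10).
Selected: (1,2) (2,3) (4,6) (6,7) (9,10)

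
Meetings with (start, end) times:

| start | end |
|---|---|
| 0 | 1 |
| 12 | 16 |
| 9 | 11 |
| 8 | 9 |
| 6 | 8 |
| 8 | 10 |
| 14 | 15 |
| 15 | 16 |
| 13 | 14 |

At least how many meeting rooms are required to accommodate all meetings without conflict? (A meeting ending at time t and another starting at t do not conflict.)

starts: [0, 6, 8, 8, 9, 12, 13, 14, 15]
ends:   [1, 8, 9, 10, 11, 14, 15, 16, 16]
s0→1 e1→0 s6→1 e8→0 s8→1 s8→2  — peak 2.

2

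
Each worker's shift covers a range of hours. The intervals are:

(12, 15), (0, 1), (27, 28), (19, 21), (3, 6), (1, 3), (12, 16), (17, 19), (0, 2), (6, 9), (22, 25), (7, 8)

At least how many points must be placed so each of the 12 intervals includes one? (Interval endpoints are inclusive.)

7

Process intervals by earliest right end; each time one isn't hit yet, stab at its right endpoint.
Sorted: [0,1] [0,2] [1,3] [3,6] [7,8] [6,9] [12,15] [12,16] [17,19] [19,21] [22,25] [27,28]
{[0,1],[0,2],[1,3]} hit by 1; {[3,6]} hit by 6; {[7,8],[6,9]} hit by 8; {[12,15],[12,16]} hit by 15; {[17,19],[19,21]} hit by 19; {[22,25]} hit by 25; {[27,28]} hit by 28.
Points: 1, 6, 8, 15, 19, 25, 28 (7 total).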